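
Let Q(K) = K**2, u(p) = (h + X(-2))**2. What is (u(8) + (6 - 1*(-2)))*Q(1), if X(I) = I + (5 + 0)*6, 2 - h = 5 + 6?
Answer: 369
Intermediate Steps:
h = -9 (h = 2 - (5 + 6) = 2 - 1*11 = 2 - 11 = -9)
X(I) = 30 + I (X(I) = I + 5*6 = I + 30 = 30 + I)
u(p) = 361 (u(p) = (-9 + (30 - 2))**2 = (-9 + 28)**2 = 19**2 = 361)
(u(8) + (6 - 1*(-2)))*Q(1) = (361 + (6 - 1*(-2)))*1**2 = (361 + (6 + 2))*1 = (361 + 8)*1 = 369*1 = 369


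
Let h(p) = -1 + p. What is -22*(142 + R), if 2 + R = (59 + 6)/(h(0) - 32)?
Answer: -9110/3 ≈ -3036.7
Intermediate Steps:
R = -131/33 (R = -2 + (59 + 6)/((-1 + 0) - 32) = -2 + 65/(-1 - 32) = -2 + 65/(-33) = -2 + 65*(-1/33) = -2 - 65/33 = -131/33 ≈ -3.9697)
-22*(142 + R) = -22*(142 - 131/33) = -22*4555/33 = -9110/3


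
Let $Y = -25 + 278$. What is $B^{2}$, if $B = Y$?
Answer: $64009$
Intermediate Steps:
$Y = 253$
$B = 253$
$B^{2} = 253^{2} = 64009$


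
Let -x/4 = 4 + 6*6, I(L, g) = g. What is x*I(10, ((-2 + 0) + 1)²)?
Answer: -160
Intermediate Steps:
x = -160 (x = -4*(4 + 6*6) = -4*(4 + 36) = -4*40 = -160)
x*I(10, ((-2 + 0) + 1)²) = -160*((-2 + 0) + 1)² = -160*(-2 + 1)² = -160*(-1)² = -160*1 = -160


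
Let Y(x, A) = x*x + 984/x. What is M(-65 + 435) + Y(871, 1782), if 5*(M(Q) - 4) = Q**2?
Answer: 684628759/871 ≈ 7.8603e+5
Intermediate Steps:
Y(x, A) = x**2 + 984/x
M(Q) = 4 + Q**2/5
M(-65 + 435) + Y(871, 1782) = (4 + (-65 + 435)**2/5) + (984 + 871**3)/871 = (4 + (1/5)*370**2) + (984 + 660776311)/871 = (4 + (1/5)*136900) + (1/871)*660777295 = (4 + 27380) + 660777295/871 = 27384 + 660777295/871 = 684628759/871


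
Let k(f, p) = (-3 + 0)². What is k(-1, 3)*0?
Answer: 0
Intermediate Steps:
k(f, p) = 9 (k(f, p) = (-3)² = 9)
k(-1, 3)*0 = 9*0 = 0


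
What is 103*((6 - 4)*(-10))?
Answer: -2060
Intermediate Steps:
103*((6 - 4)*(-10)) = 103*(2*(-10)) = 103*(-20) = -2060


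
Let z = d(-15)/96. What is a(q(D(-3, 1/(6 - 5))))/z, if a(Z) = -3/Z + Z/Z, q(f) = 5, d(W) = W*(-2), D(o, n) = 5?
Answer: 32/25 ≈ 1.2800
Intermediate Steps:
d(W) = -2*W
z = 5/16 (z = -2*(-15)/96 = 30*(1/96) = 5/16 ≈ 0.31250)
a(Z) = 1 - 3/Z (a(Z) = -3/Z + 1 = 1 - 3/Z)
a(q(D(-3, 1/(6 - 5))))/z = ((-3 + 5)/5)/(5/16) = ((⅕)*2)*(16/5) = (⅖)*(16/5) = 32/25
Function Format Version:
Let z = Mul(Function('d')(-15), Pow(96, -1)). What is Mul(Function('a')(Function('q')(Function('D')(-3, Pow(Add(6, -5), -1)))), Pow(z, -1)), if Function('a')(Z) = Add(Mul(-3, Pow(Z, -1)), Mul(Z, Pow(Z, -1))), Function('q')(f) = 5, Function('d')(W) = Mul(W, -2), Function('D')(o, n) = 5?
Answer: Rational(32, 25) ≈ 1.2800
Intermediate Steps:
Function('d')(W) = Mul(-2, W)
z = Rational(5, 16) (z = Mul(Mul(-2, -15), Pow(96, -1)) = Mul(30, Rational(1, 96)) = Rational(5, 16) ≈ 0.31250)
Function('a')(Z) = Add(1, Mul(-3, Pow(Z, -1))) (Function('a')(Z) = Add(Mul(-3, Pow(Z, -1)), 1) = Add(1, Mul(-3, Pow(Z, -1))))
Mul(Function('a')(Function('q')(Function('D')(-3, Pow(Add(6, -5), -1)))), Pow(z, -1)) = Mul(Mul(Pow(5, -1), Add(-3, 5)), Pow(Rational(5, 16), -1)) = Mul(Mul(Rational(1, 5), 2), Rational(16, 5)) = Mul(Rational(2, 5), Rational(16, 5)) = Rational(32, 25)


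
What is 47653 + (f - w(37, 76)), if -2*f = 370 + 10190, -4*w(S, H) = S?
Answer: 169529/4 ≈ 42382.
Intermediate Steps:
w(S, H) = -S/4
f = -5280 (f = -(370 + 10190)/2 = -½*10560 = -5280)
47653 + (f - w(37, 76)) = 47653 + (-5280 - (-1)*37/4) = 47653 + (-5280 - 1*(-37/4)) = 47653 + (-5280 + 37/4) = 47653 - 21083/4 = 169529/4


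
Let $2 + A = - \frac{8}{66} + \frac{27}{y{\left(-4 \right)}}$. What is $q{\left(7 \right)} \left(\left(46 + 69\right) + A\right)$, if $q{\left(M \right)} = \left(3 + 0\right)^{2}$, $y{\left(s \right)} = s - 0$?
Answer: $\frac{42027}{44} \approx 955.16$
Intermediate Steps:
$y{\left(s \right)} = s$ ($y{\left(s \right)} = s + 0 = s$)
$q{\left(M \right)} = 9$ ($q{\left(M \right)} = 3^{2} = 9$)
$A = - \frac{1171}{132}$ ($A = -2 + \left(- \frac{8}{66} + \frac{27}{-4}\right) = -2 + \left(\left(-8\right) \frac{1}{66} + 27 \left(- \frac{1}{4}\right)\right) = -2 - \frac{907}{132} = - \frac{1171}{132} \approx -8.8712$)
$q{\left(7 \right)} \left(\left(46 + 69\right) + A\right) = 9 \left(\left(46 + 69\right) - \frac{1171}{132}\right) = 9 \left(115 - \frac{1171}{132}\right) = 9 \cdot \frac{14009}{132} = \frac{42027}{44}$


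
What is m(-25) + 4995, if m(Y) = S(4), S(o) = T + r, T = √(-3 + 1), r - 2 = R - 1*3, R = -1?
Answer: 4993 + I*√2 ≈ 4993.0 + 1.4142*I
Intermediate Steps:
r = -2 (r = 2 + (-1 - 1*3) = 2 + (-1 - 3) = 2 - 4 = -2)
T = I*√2 (T = √(-2) = I*√2 ≈ 1.4142*I)
S(o) = -2 + I*√2 (S(o) = I*√2 - 2 = -2 + I*√2)
m(Y) = -2 + I*√2
m(-25) + 4995 = (-2 + I*√2) + 4995 = 4993 + I*√2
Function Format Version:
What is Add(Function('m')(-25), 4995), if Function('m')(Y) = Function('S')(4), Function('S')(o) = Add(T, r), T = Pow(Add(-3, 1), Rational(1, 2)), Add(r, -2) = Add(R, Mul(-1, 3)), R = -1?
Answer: Add(4993, Mul(I, Pow(2, Rational(1, 2)))) ≈ Add(4993.0, Mul(1.4142, I))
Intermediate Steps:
r = -2 (r = Add(2, Add(-1, Mul(-1, 3))) = Add(2, Add(-1, -3)) = Add(2, -4) = -2)
T = Mul(I, Pow(2, Rational(1, 2))) (T = Pow(-2, Rational(1, 2)) = Mul(I, Pow(2, Rational(1, 2))) ≈ Mul(1.4142, I))
Function('S')(o) = Add(-2, Mul(I, Pow(2, Rational(1, 2)))) (Function('S')(o) = Add(Mul(I, Pow(2, Rational(1, 2))), -2) = Add(-2, Mul(I, Pow(2, Rational(1, 2)))))
Function('m')(Y) = Add(-2, Mul(I, Pow(2, Rational(1, 2))))
Add(Function('m')(-25), 4995) = Add(Add(-2, Mul(I, Pow(2, Rational(1, 2)))), 4995) = Add(4993, Mul(I, Pow(2, Rational(1, 2))))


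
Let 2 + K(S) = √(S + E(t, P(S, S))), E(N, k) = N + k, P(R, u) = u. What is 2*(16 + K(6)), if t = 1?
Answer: 28 + 2*√13 ≈ 35.211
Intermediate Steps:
K(S) = -2 + √(1 + 2*S) (K(S) = -2 + √(S + (1 + S)) = -2 + √(1 + 2*S))
2*(16 + K(6)) = 2*(16 + (-2 + √(1 + 2*6))) = 2*(16 + (-2 + √(1 + 12))) = 2*(16 + (-2 + √13)) = 2*(14 + √13) = 28 + 2*√13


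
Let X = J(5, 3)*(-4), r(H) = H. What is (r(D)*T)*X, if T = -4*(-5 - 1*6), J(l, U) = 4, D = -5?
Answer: 3520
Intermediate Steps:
X = -16 (X = 4*(-4) = -16)
T = 44 (T = -4*(-5 - 6) = -4*(-11) = 44)
(r(D)*T)*X = -5*44*(-16) = -220*(-16) = 3520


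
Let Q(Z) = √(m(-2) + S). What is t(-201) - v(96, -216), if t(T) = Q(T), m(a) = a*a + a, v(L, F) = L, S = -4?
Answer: -96 + I*√2 ≈ -96.0 + 1.4142*I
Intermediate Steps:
m(a) = a + a² (m(a) = a² + a = a + a²)
Q(Z) = I*√2 (Q(Z) = √(-2*(1 - 2) - 4) = √(-2*(-1) - 4) = √(2 - 4) = √(-2) = I*√2)
t(T) = I*√2
t(-201) - v(96, -216) = I*√2 - 1*96 = I*√2 - 96 = -96 + I*√2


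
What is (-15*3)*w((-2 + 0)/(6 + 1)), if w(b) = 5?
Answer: -225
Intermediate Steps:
(-15*3)*w((-2 + 0)/(6 + 1)) = -15*3*5 = -45*5 = -225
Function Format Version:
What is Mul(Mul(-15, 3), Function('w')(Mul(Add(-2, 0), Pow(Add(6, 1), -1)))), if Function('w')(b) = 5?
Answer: -225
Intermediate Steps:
Mul(Mul(-15, 3), Function('w')(Mul(Add(-2, 0), Pow(Add(6, 1), -1)))) = Mul(Mul(-15, 3), 5) = Mul(-45, 5) = -225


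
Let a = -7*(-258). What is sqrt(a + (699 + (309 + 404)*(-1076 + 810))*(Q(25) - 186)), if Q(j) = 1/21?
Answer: sqrt(15496379241)/21 ≈ 5927.8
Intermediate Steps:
Q(j) = 1/21
a = 1806
sqrt(a + (699 + (309 + 404)*(-1076 + 810))*(Q(25) - 186)) = sqrt(1806 + (699 + (309 + 404)*(-1076 + 810))*(1/21 - 186)) = sqrt(1806 + (699 + 713*(-266))*(-3905/21)) = sqrt(1806 + (699 - 189658)*(-3905/21)) = sqrt(1806 - 188959*(-3905/21)) = sqrt(1806 + 737884895/21) = sqrt(737922821/21) = sqrt(15496379241)/21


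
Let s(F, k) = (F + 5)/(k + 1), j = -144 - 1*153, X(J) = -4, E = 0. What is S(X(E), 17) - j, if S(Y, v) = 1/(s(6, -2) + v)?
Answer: 1783/6 ≈ 297.17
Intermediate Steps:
j = -297 (j = -144 - 153 = -297)
s(F, k) = (5 + F)/(1 + k)
S(Y, v) = 1/(-11 + v) (S(Y, v) = 1/((5 + 6)/(1 - 2) + v) = 1/(11/(-1) + v) = 1/(-1*11 + v) = 1/(-11 + v))
S(X(E), 17) - j = 1/(-11 + 17) - 1*(-297) = 1/6 + 297 = 1783/6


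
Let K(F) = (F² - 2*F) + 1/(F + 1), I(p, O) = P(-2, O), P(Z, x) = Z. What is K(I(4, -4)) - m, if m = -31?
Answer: 38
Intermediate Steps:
I(p, O) = -2
K(F) = F² + 1/(1 + F) - 2*F (K(F) = (F² - 2*F) + 1/(1 + F) = F² + 1/(1 + F) - 2*F)
K(I(4, -4)) - m = (1 + (-2)³ - 1*(-2)² - 2*(-2))/(1 - 2) - 1*(-31) = (1 - 8 - 1*4 + 4)/(-1) + 31 = -(1 - 8 - 4 + 4) + 31 = -1*(-7) + 31 = 7 + 31 = 38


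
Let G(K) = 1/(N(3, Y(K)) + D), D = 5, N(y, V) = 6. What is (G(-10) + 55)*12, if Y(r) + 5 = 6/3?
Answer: 7272/11 ≈ 661.09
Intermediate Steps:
Y(r) = -3 (Y(r) = -5 + 6/3 = -5 + 6*(1/3) = -5 + 2 = -3)
G(K) = 1/11 (G(K) = 1/(6 + 5) = 1/11)
(G(-10) + 55)*12 = (1/11 + 55)*12 = (606/11)*12 = 7272/11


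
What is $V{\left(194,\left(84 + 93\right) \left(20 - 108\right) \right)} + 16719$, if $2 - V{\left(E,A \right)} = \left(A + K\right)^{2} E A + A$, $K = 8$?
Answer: $732357804928553$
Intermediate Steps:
$V{\left(E,A \right)} = 2 - A - A E \left(8 + A\right)^{2}$ ($V{\left(E,A \right)} = 2 - \left(\left(A + 8\right)^{2} E A + A\right) = 2 - \left(\left(8 + A\right)^{2} E A + A\right) = 2 - \left(E \left(8 + A\right)^{2} A + A\right) = 2 - \left(A E \left(8 + A\right)^{2} + A\right) = 2 - \left(A + A E \left(8 + A\right)^{2}\right) = 2 - A - A E \left(8 + A\right)^{2}$)
$V{\left(194,\left(84 + 93\right) \left(20 - 108\right) \right)} + 16719 = \left(2 - \left(84 + 93\right) \left(20 - 108\right) - \left(84 + 93\right) \left(20 - 108\right) 194 \left(8 + \left(84 + 93\right) \left(20 - 108\right)\right)^{2}\right) + 16719 = \left(2 - 177 \left(-88\right) - 177 \left(-88\right) 194 \left(8 + 177 \left(-88\right)\right)^{2}\right) + 16719 = \left(2 - -15576 - \left(-15576\right) 194 \left(8 - 15576\right)^{2}\right) + 16719 = \left(2 + 15576 - \left(-15576\right) 194 \left(-15568\right)^{2}\right) + 16719 = \left(2 + 15576 - \left(-15576\right) 194 \cdot 242362624\right) + 16719 = \left(2 + 15576 + 732357804896256\right) + 16719 = 732357804911834 + 16719 = 732357804928553$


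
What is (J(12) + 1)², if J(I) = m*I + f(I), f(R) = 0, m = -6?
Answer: 5041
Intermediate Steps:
J(I) = -6*I (J(I) = -6*I + 0 = -6*I)
(J(12) + 1)² = (-6*12 + 1)² = (-72 + 1)² = (-71)² = 5041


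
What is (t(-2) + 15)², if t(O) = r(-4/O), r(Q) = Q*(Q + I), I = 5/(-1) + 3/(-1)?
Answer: 9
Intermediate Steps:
I = -8 (I = 5*(-1) + 3*(-1) = -5 - 3 = -8)
r(Q) = Q*(-8 + Q) (r(Q) = Q*(Q - 8) = Q*(-8 + Q))
t(O) = -4*(-8 - 4/O)/O (t(O) = (-4/O)*(-8 - 4/O) = -4*(-8 - 4/O)/O)
(t(-2) + 15)² = (16*(1 + 2*(-2))/(-2)² + 15)² = (16*(¼)*(1 - 4) + 15)² = (16*(¼)*(-3) + 15)² = (-12 + 15)² = 3² = 9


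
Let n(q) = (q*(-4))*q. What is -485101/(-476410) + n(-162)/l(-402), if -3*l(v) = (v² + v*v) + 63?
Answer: 3788320171/1901352310 ≈ 1.9924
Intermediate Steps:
l(v) = -21 - 2*v²/3 (l(v) = -((v² + v*v) + 63)/3 = -((v² + v²) + 63)/3 = -(2*v² + 63)/3 = -(63 + 2*v²)/3 = -21 - 2*v²/3)
n(q) = -4*q² (n(q) = (-4*q)*q = -4*q²)
-485101/(-476410) + n(-162)/l(-402) = -485101/(-476410) + (-4*(-162)²)/(-21 - ⅔*(-402)²) = -485101*(-1/476410) + (-4*26244)/(-21 - ⅔*161604) = 485101/476410 - 104976/(-21 - 107736) = 485101/476410 - 104976/(-107757) = 485101/476410 - 104976*(-1/107757) = 485101/476410 + 3888/3991 = 3788320171/1901352310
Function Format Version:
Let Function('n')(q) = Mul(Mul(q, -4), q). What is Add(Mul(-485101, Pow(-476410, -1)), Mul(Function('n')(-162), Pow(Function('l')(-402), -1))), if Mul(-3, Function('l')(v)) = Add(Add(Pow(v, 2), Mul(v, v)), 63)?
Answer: Rational(3788320171, 1901352310) ≈ 1.9924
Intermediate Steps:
Function('l')(v) = Add(-21, Mul(Rational(-2, 3), Pow(v, 2))) (Function('l')(v) = Mul(Rational(-1, 3), Add(Add(Pow(v, 2), Mul(v, v)), 63)) = Mul(Rational(-1, 3), Add(Add(Pow(v, 2), Pow(v, 2)), 63)) = Mul(Rational(-1, 3), Add(Mul(2, Pow(v, 2)), 63)) = Mul(Rational(-1, 3), Add(63, Mul(2, Pow(v, 2)))) = Add(-21, Mul(Rational(-2, 3), Pow(v, 2))))
Function('n')(q) = Mul(-4, Pow(q, 2)) (Function('n')(q) = Mul(Mul(-4, q), q) = Mul(-4, Pow(q, 2)))
Add(Mul(-485101, Pow(-476410, -1)), Mul(Function('n')(-162), Pow(Function('l')(-402), -1))) = Add(Mul(-485101, Pow(-476410, -1)), Mul(Mul(-4, Pow(-162, 2)), Pow(Add(-21, Mul(Rational(-2, 3), Pow(-402, 2))), -1))) = Add(Mul(-485101, Rational(-1, 476410)), Mul(Mul(-4, 26244), Pow(Add(-21, Mul(Rational(-2, 3), 161604)), -1))) = Add(Rational(485101, 476410), Mul(-104976, Pow(Add(-21, -107736), -1))) = Add(Rational(485101, 476410), Mul(-104976, Pow(-107757, -1))) = Add(Rational(485101, 476410), Mul(-104976, Rational(-1, 107757))) = Add(Rational(485101, 476410), Rational(3888, 3991)) = Rational(3788320171, 1901352310)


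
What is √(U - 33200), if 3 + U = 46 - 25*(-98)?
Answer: I*√30707 ≈ 175.23*I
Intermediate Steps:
U = 2493 (U = -3 + (46 - 25*(-98)) = -3 + (46 + 2450) = -3 + 2496 = 2493)
√(U - 33200) = √(2493 - 33200) = √(-30707) = I*√30707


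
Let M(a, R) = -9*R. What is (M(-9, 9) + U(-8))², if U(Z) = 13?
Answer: 4624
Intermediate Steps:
(M(-9, 9) + U(-8))² = (-9*9 + 13)² = (-81 + 13)² = (-68)² = 4624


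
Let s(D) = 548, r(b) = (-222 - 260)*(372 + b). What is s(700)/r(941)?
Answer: -274/316433 ≈ -0.00086590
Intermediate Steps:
r(b) = -179304 - 482*b (r(b) = -482*(372 + b) = -179304 - 482*b)
s(700)/r(941) = 548/(-179304 - 482*941) = 548/(-179304 - 453562) = 548/(-632866) = 548*(-1/632866) = -274/316433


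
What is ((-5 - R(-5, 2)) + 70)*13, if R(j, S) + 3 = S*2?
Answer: 832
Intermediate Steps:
R(j, S) = -3 + 2*S (R(j, S) = -3 + S*2 = -3 + 2*S)
((-5 - R(-5, 2)) + 70)*13 = ((-5 - (-3 + 2*2)) + 70)*13 = ((-5 - (-3 + 4)) + 70)*13 = ((-5 - 1*1) + 70)*13 = ((-5 - 1) + 70)*13 = (-6 + 70)*13 = 64*13 = 832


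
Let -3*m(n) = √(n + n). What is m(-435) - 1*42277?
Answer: -42277 - I*√870/3 ≈ -42277.0 - 9.8319*I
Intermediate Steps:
m(n) = -√2*√n/3 (m(n) = -√(n + n)/3 = -√2*√n/3)
m(-435) - 1*42277 = -√2*√(-435)/3 - 1*42277 = -√2*I*√435/3 - 42277 = -I*√870/3 - 42277 = -42277 - I*√870/3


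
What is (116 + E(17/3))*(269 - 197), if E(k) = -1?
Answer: 8280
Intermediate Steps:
(116 + E(17/3))*(269 - 197) = (116 - 1)*(269 - 197) = 115*72 = 8280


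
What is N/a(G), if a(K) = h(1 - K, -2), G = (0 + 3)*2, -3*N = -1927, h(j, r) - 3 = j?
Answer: -1927/6 ≈ -321.17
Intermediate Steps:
h(j, r) = 3 + j
N = 1927/3 (N = -1/3*(-1927) = 1927/3 ≈ 642.33)
G = 6 (G = 3*2 = 6)
a(K) = 4 - K (a(K) = 3 + (1 - K) = 4 - K)
N/a(G) = 1927/(3*(4 - 1*6)) = 1927/(3*(4 - 6)) = (1927/3)/(-2) = (1927/3)*(-1/2) = -1927/6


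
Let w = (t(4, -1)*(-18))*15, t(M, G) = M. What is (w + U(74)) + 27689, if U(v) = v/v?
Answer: 26610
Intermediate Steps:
w = -1080 (w = (4*(-18))*15 = -72*15 = -1080)
U(v) = 1
(w + U(74)) + 27689 = (-1080 + 1) + 27689 = -1079 + 27689 = 26610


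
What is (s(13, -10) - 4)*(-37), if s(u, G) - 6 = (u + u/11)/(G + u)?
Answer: -2738/11 ≈ -248.91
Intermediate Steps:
s(u, G) = 6 + 12*u/(11*(G + u)) (s(u, G) = 6 + (u + u/11)/(G + u) = 6 + (12*u/11)/(G + u) = 6 + 12*u/(11*(G + u)))
(s(13, -10) - 4)*(-37) = ((6*(-10) + (78/11)*13)/(-10 + 13) - 4)*(-37) = ((-60 + 1014/11)/3 - 4)*(-37) = ((⅓)*(354/11) - 4)*(-37) = (118/11 - 4)*(-37) = (74/11)*(-37) = -2738/11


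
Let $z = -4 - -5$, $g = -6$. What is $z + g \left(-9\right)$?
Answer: $55$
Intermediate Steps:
$z = 1$ ($z = -4 + 5 = 1$)
$z + g \left(-9\right) = 1 - -54 = 1 + 54 = 55$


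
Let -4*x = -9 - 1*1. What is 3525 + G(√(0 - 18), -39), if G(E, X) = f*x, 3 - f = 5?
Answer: 3520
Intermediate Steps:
x = 5/2 (x = -(-9 - 1*1)/4 = -(-9 - 1)/4 = -¼*(-10) = 5/2 ≈ 2.5000)
f = -2 (f = 3 - 1*5 = 3 - 5 = -2)
G(E, X) = -5 (G(E, X) = -2*5/2 = -5)
3525 + G(√(0 - 18), -39) = 3525 - 5 = 3520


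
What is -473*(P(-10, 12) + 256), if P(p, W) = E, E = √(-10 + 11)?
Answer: -121561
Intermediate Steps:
E = 1 (E = √1 = 1)
P(p, W) = 1
-473*(P(-10, 12) + 256) = -473*(1 + 256) = -473*257 = -121561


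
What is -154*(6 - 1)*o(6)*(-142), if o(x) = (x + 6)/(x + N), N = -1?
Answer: 262416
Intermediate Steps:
o(x) = (6 + x)/(-1 + x) (o(x) = (x + 6)/(x - 1) = (6 + x)/(-1 + x))
-154*(6 - 1)*o(6)*(-142) = -154*(6 - 1)*(6 + 6)/(-1 + 6)*(-142) = -770*12/5*(-142) = -154*12*(-142) = -1848*(-142) = 262416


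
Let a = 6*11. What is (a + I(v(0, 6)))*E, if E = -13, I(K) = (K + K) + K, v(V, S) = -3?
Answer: -741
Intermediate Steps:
I(K) = 3*K (I(K) = 2*K + K = 3*K)
a = 66
(a + I(v(0, 6)))*E = (66 + 3*(-3))*(-13) = (66 - 9)*(-13) = 57*(-13) = -741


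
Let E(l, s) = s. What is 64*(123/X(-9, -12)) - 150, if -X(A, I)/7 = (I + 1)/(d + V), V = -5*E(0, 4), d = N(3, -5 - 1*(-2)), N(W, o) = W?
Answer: -145374/77 ≈ -1888.0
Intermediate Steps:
d = 3
V = -20 (V = -5*4 = -20)
X(A, I) = 7/17 + 7*I/17 (X(A, I) = -7*(I + 1)/(3 - 20) = -7*(1 + I)/(-17) = -7*(1 + I)*(-1)/17 = -7*(-1/17 - I/17) = 7/17 + 7*I/17)
64*(123/X(-9, -12)) - 150 = 64*(123/(7/17 + (7/17)*(-12))) - 150 = 64*(123/(7/17 - 84/17)) - 150 = 64*(123/(-77/17)) - 150 = 64*(123*(-17/77)) - 150 = 64*(-2091/77) - 150 = -133824/77 - 150 = -145374/77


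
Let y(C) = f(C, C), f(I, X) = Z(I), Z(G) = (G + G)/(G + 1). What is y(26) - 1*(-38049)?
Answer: 1027375/27 ≈ 38051.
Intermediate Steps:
Z(G) = 2*G/(1 + G) (Z(G) = (2*G)/(1 + G) = 2*G/(1 + G))
f(I, X) = 2*I/(1 + I)
y(C) = 2*C/(1 + C)
y(26) - 1*(-38049) = 2*26/(1 + 26) - 1*(-38049) = 2*26/27 + 38049 = 2*26*(1/27) + 38049 = 52/27 + 38049 = 1027375/27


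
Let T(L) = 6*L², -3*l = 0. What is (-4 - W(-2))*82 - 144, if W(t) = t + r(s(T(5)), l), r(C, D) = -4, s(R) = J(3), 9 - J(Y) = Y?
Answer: 20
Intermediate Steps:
l = 0 (l = -⅓*0 = 0)
J(Y) = 9 - Y
s(R) = 6 (s(R) = 9 - 1*3 = 9 - 3 = 6)
W(t) = -4 + t (W(t) = t - 4 = -4 + t)
(-4 - W(-2))*82 - 144 = (-4 - (-4 - 2))*82 - 144 = (-4 - 1*(-6))*82 - 144 = (-4 + 6)*82 - 144 = 2*82 - 144 = 164 - 144 = 20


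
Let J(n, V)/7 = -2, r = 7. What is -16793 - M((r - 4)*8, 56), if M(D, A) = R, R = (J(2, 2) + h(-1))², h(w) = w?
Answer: -17018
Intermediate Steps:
J(n, V) = -14 (J(n, V) = 7*(-2) = -14)
R = 225 (R = (-14 - 1)² = (-15)² = 225)
M(D, A) = 225
-16793 - M((r - 4)*8, 56) = -16793 - 1*225 = -16793 - 225 = -17018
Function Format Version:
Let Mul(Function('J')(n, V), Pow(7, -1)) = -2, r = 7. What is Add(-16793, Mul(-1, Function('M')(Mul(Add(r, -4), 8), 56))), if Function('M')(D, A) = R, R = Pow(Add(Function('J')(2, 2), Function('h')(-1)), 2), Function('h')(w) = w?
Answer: -17018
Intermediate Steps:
Function('J')(n, V) = -14 (Function('J')(n, V) = Mul(7, -2) = -14)
R = 225 (R = Pow(Add(-14, -1), 2) = Pow(-15, 2) = 225)
Function('M')(D, A) = 225
Add(-16793, Mul(-1, Function('M')(Mul(Add(r, -4), 8), 56))) = Add(-16793, Mul(-1, 225)) = Add(-16793, -225) = -17018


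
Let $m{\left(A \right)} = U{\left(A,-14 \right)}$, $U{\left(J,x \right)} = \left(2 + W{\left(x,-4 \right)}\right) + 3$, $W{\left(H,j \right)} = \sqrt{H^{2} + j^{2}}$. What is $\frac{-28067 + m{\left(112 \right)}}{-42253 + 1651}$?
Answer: $\frac{4677}{6767} - \frac{\sqrt{53}}{20301} \approx 0.69079$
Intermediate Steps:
$U{\left(J,x \right)} = 5 + \sqrt{16 + x^{2}}$ ($U{\left(J,x \right)} = \left(2 + \sqrt{x^{2} + \left(-4\right)^{2}}\right) + 3 = \left(2 + \sqrt{x^{2} + 16}\right) + 3 = \left(2 + \sqrt{16 + x^{2}}\right) + 3 = 5 + \sqrt{16 + x^{2}}$)
$m{\left(A \right)} = 5 + 2 \sqrt{53}$ ($m{\left(A \right)} = 5 + \sqrt{16 + \left(-14\right)^{2}} = 5 + \sqrt{16 + 196} = 5 + \sqrt{212} = 5 + 2 \sqrt{53}$)
$\frac{-28067 + m{\left(112 \right)}}{-42253 + 1651} = \frac{-28067 + \left(5 + 2 \sqrt{53}\right)}{-42253 + 1651} = \frac{-28062 + 2 \sqrt{53}}{-40602} = \left(-28062 + 2 \sqrt{53}\right) \left(- \frac{1}{40602}\right) = \frac{4677}{6767} - \frac{\sqrt{53}}{20301}$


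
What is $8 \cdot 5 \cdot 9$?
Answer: $360$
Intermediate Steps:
$8 \cdot 5 \cdot 9 = 40 \cdot 9 = 360$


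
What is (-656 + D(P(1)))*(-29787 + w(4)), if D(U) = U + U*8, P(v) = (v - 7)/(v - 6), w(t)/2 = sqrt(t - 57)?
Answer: 96092862/5 - 6452*I*sqrt(53)/5 ≈ 1.9219e+7 - 9394.3*I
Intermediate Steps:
w(t) = 2*sqrt(-57 + t) (w(t) = 2*sqrt(t - 57) = 2*sqrt(-57 + t))
P(v) = (-7 + v)/(-6 + v)
D(U) = 9*U (D(U) = U + 8*U = 9*U)
(-656 + D(P(1)))*(-29787 + w(4)) = (-656 + 9*((-7 + 1)/(-6 + 1)))*(-29787 + 2*sqrt(-57 + 4)) = (-656 + 9*(-6/(-5)))*(-29787 + 2*sqrt(-53)) = (-656 + 9*(-1/5*(-6)))*(-29787 + 2*(I*sqrt(53))) = (-656 + 9*(6/5))*(-29787 + 2*I*sqrt(53)) = (-656 + 54/5)*(-29787 + 2*I*sqrt(53)) = -3226*(-29787 + 2*I*sqrt(53))/5 = 96092862/5 - 6452*I*sqrt(53)/5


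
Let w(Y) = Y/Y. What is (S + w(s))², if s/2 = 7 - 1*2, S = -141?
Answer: 19600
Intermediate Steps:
s = 10 (s = 2*(7 - 1*2) = 2*(7 - 2) = 2*5 = 10)
w(Y) = 1
(S + w(s))² = (-141 + 1)² = (-140)² = 19600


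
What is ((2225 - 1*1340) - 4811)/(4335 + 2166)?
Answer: -3926/6501 ≈ -0.60391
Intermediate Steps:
((2225 - 1*1340) - 4811)/(4335 + 2166) = ((2225 - 1340) - 4811)/6501 = (885 - 4811)*(1/6501) = -3926*1/6501 = -3926/6501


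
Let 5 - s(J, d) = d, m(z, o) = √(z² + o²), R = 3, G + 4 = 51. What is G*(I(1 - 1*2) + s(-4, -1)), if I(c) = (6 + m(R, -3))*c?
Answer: -141*√2 ≈ -199.40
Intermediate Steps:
G = 47 (G = -4 + 51 = 47)
m(z, o) = √(o² + z²)
s(J, d) = 5 - d
I(c) = c*(6 + 3*√2) (I(c) = (6 + √((-3)² + 3²))*c = (6 + √(9 + 9))*c = (6 + √18)*c = (6 + 3*√2)*c = c*(6 + 3*√2))
G*(I(1 - 1*2) + s(-4, -1)) = 47*(3*(1 - 1*2)*(2 + √2) + (5 - 1*(-1))) = 47*(3*(1 - 2)*(2 + √2) + (5 + 1)) = 47*(3*(-1)*(2 + √2) + 6) = 47*((-6 - 3*√2) + 6) = 47*(-3*√2) = -141*√2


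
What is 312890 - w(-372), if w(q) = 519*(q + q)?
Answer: 699026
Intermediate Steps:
w(q) = 1038*q (w(q) = 519*(2*q) = 1038*q)
312890 - w(-372) = 312890 - 1038*(-372) = 312890 - 1*(-386136) = 312890 + 386136 = 699026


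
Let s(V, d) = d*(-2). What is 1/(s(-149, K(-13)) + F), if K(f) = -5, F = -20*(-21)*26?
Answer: 1/10930 ≈ 9.1491e-5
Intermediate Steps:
F = 10920 (F = 420*26 = 10920)
s(V, d) = -2*d
1/(s(-149, K(-13)) + F) = 1/(-2*(-5) + 10920) = 1/(10 + 10920) = 1/10930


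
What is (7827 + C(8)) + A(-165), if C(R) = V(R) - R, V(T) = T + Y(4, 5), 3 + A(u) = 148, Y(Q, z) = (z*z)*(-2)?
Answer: 7922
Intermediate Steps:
Y(Q, z) = -2*z**2 (Y(Q, z) = z**2*(-2) = -2*z**2)
A(u) = 145 (A(u) = -3 + 148 = 145)
V(T) = -50 + T (V(T) = T - 2*5**2 = T - 2*25 = T - 50 = -50 + T)
C(R) = -50 (C(R) = (-50 + R) - R = -50)
(7827 + C(8)) + A(-165) = (7827 - 50) + 145 = 7777 + 145 = 7922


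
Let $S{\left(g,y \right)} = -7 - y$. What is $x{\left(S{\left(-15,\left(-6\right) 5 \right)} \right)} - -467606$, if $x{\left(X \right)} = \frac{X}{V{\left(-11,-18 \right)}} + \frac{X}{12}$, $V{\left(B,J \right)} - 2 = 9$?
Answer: $\frac{61724521}{132} \approx 4.6761 \cdot 10^{5}$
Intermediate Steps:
$V{\left(B,J \right)} = 11$ ($V{\left(B,J \right)} = 2 + 9 = 11$)
$x{\left(X \right)} = \frac{23 X}{132}$ ($x{\left(X \right)} = \frac{X}{11} + \frac{X}{12} = \frac{23 X}{132}$)
$x{\left(S{\left(-15,\left(-6\right) 5 \right)} \right)} - -467606 = \frac{23 \left(-7 - \left(-6\right) 5\right)}{132} - -467606 = \frac{23 \left(-7 - -30\right)}{132} + 467606 = \frac{23 \left(-7 + 30\right)}{132} + 467606 = \frac{23}{132} \cdot 23 + 467606 = \frac{529}{132} + 467606 = \frac{61724521}{132}$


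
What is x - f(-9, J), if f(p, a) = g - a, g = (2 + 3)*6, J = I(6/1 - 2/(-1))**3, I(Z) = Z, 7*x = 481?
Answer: 3855/7 ≈ 550.71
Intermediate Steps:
x = 481/7 (x = (1/7)*481 = 481/7 ≈ 68.714)
J = 512 (J = (6/1 - 2/(-1))**3 = (6*1 - 2*(-1))**3 = (6 + 2)**3 = 8**3 = 512)
g = 30 (g = 5*6 = 30)
f(p, a) = 30 - a
x - f(-9, J) = 481/7 - (30 - 1*512) = 481/7 - (30 - 512) = 481/7 - 1*(-482) = 481/7 + 482 = 3855/7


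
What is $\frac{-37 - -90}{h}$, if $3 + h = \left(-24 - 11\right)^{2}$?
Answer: $\frac{53}{1222} \approx 0.043371$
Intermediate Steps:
$h = 1222$ ($h = -3 + \left(-24 - 11\right)^{2} = -3 + \left(-35\right)^{2} = -3 + 1225 = 1222$)
$\frac{-37 - -90}{h} = \frac{-37 - -90}{1222} = \left(-37 + 90\right) \frac{1}{1222} = 53 \cdot \frac{1}{1222} = \frac{53}{1222}$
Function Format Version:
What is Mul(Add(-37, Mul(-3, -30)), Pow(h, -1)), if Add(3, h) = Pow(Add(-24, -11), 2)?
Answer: Rational(53, 1222) ≈ 0.043371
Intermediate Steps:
h = 1222 (h = Add(-3, Pow(Add(-24, -11), 2)) = Add(-3, Pow(-35, 2)) = Add(-3, 1225) = 1222)
Mul(Add(-37, Mul(-3, -30)), Pow(h, -1)) = Mul(Add(-37, Mul(-3, -30)), Pow(1222, -1)) = Mul(Add(-37, 90), Rational(1, 1222)) = Mul(53, Rational(1, 1222)) = Rational(53, 1222)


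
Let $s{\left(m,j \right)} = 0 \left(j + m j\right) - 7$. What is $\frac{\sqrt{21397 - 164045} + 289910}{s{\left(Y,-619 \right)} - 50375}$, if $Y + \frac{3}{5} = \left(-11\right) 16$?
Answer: $- \frac{144955}{25191} - \frac{i \sqrt{35662}}{25191} \approx -5.7542 - 0.0074965 i$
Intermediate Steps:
$Y = - \frac{883}{5}$ ($Y = - \frac{3}{5} - 176 = - \frac{883}{5} \approx -176.6$)
$s{\left(m,j \right)} = -7$ ($s{\left(m,j \right)} = 0 \left(j + j m\right) - 7 = 0 - 7 = -7$)
$\frac{\sqrt{21397 - 164045} + 289910}{s{\left(Y,-619 \right)} - 50375} = \frac{\sqrt{21397 - 164045} + 289910}{-7 - 50375} = \frac{\sqrt{-142648} + 289910}{-50382} = \left(2 i \sqrt{35662} + 289910\right) \left(- \frac{1}{50382}\right) = \left(289910 + 2 i \sqrt{35662}\right) \left(- \frac{1}{50382}\right) = - \frac{144955}{25191} - \frac{i \sqrt{35662}}{25191}$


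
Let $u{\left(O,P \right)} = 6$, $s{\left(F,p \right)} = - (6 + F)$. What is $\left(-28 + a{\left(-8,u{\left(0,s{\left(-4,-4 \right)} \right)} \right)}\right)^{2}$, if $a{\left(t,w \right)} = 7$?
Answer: $441$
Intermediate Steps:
$s{\left(F,p \right)} = -6 - F$
$\left(-28 + a{\left(-8,u{\left(0,s{\left(-4,-4 \right)} \right)} \right)}\right)^{2} = \left(-28 + 7\right)^{2} = \left(-21\right)^{2} = 441$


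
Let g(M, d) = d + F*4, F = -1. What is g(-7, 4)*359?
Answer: 0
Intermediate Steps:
g(M, d) = -4 + d (g(M, d) = d - 1*4 = d - 4 = -4 + d)
g(-7, 4)*359 = (-4 + 4)*359 = 0*359 = 0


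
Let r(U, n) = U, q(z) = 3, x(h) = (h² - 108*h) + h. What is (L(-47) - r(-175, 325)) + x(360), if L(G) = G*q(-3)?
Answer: 91114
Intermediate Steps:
x(h) = h² - 107*h
L(G) = 3*G (L(G) = G*3 = 3*G)
(L(-47) - r(-175, 325)) + x(360) = (3*(-47) - 1*(-175)) + 360*(-107 + 360) = (-141 + 175) + 360*253 = 34 + 91080 = 91114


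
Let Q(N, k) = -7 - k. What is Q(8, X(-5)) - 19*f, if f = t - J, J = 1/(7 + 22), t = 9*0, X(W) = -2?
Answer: -126/29 ≈ -4.3448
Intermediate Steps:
t = 0
J = 1/29 ≈ 0.034483
f = -1/29 (f = 0 - 1*1/29 = 0 - 1/29 = -1/29 ≈ -0.034483)
Q(8, X(-5)) - 19*f = (-7 - 1*(-2)) - 19*(-1/29) = (-7 + 2) + 19/29 = -5 + 19/29 = -126/29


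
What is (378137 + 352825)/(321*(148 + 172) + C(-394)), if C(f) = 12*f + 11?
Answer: 730962/98003 ≈ 7.4586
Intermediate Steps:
C(f) = 11 + 12*f
(378137 + 352825)/(321*(148 + 172) + C(-394)) = (378137 + 352825)/(321*(148 + 172) + (11 + 12*(-394))) = 730962/(321*320 + (11 - 4728)) = 730962/(102720 - 4717) = 730962/98003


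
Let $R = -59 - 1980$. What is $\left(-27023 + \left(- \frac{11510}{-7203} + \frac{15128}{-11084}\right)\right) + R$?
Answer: $- \frac{580058714342}{19959513} \approx -29062.0$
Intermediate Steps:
$R = -2039$ ($R = -59 - 1980 = -2039$)
$\left(-27023 + \left(- \frac{11510}{-7203} + \frac{15128}{-11084}\right)\right) + R = \left(-27023 + \left(- \frac{11510}{-7203} + \frac{15128}{-11084}\right)\right) - 2039 = \left(-27023 + \left(\left(-11510\right) \left(- \frac{1}{7203}\right) + 15128 \left(- \frac{1}{11084}\right)\right)\right) - 2039 = \left(-27023 + \left(\frac{11510}{7203} - \frac{3782}{2771}\right)\right) - 2039 = \left(-27023 + \frac{4652464}{19959513}\right) - 2039 = - \frac{539361267335}{19959513} - 2039 = - \frac{580058714342}{19959513}$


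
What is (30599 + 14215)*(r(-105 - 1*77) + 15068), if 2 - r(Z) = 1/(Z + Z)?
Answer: 17559024681/26 ≈ 6.7535e+8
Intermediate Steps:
r(Z) = 2 - 1/(2*Z) (r(Z) = 2 - 1/(Z + Z) = 2 - 1/(2*Z))
(30599 + 14215)*(r(-105 - 1*77) + 15068) = (30599 + 14215)*((2 - 1/(2*(-105 - 1*77))) + 15068) = 44814*((2 - 1/(2*(-105 - 77))) + 15068) = 44814*((2 - 1/2/(-182)) + 15068) = 44814*((2 - 1/2*(-1/182)) + 15068) = 44814*((2 + 1/364) + 15068) = 44814*(729/364 + 15068) = 44814*(5485481/364) = 17559024681/26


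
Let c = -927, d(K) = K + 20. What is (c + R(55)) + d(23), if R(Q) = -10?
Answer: -894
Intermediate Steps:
d(K) = 20 + K
(c + R(55)) + d(23) = (-927 - 10) + (20 + 23) = -937 + 43 = -894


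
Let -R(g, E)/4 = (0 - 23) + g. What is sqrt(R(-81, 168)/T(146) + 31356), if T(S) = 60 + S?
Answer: 2*sqrt(83169307)/103 ≈ 177.08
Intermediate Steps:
R(g, E) = 92 - 4*g (R(g, E) = -4*((0 - 23) + g) = -4*(-23 + g) = 92 - 4*g)
sqrt(R(-81, 168)/T(146) + 31356) = sqrt((92 - 4*(-81))/(60 + 146) + 31356) = sqrt((92 + 324)/206 + 31356) = sqrt(416*(1/206) + 31356) = sqrt(208/103 + 31356) = sqrt(3229876/103) = 2*sqrt(83169307)/103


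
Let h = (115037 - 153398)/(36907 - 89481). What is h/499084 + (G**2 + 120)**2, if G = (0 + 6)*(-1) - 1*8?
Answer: 2620105828359257/26238842216 ≈ 99856.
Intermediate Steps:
h = 38361/52574 (h = -38361/(-52574) = -38361*(-1/52574) = 38361/52574 ≈ 0.72966)
G = -14 (G = 6*(-1) - 8 = -6 - 8 = -14)
h/499084 + (G**2 + 120)**2 = (38361/52574)/499084 + ((-14)**2 + 120)**2 = (38361/52574)*(1/499084) + (196 + 120)**2 = 38361/26238842216 + 316**2 = 38361/26238842216 + 99856 = 2620105828359257/26238842216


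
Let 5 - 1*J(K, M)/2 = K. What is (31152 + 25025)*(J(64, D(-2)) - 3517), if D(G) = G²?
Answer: -204203395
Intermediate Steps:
J(K, M) = 10 - 2*K
(31152 + 25025)*(J(64, D(-2)) - 3517) = (31152 + 25025)*((10 - 2*64) - 3517) = 56177*((10 - 128) - 3517) = 56177*(-118 - 3517) = 56177*(-3635) = -204203395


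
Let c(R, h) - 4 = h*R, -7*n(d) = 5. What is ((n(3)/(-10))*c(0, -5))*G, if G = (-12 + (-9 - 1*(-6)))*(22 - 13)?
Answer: -270/7 ≈ -38.571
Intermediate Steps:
n(d) = -5/7 (n(d) = -1/7*5 = -5/7)
G = -135 (G = (-12 + (-9 + 6))*9 = (-12 - 3)*9 = -15*9 = -135)
c(R, h) = 4 + R*h (c(R, h) = 4 + h*R = 4 + R*h)
((n(3)/(-10))*c(0, -5))*G = ((-5/7/(-10))*(4 + 0*(-5)))*(-135) = ((-5/7*(-1/10))*(4 + 0))*(-135) = ((1/14)*4)*(-135) = (2/7)*(-135) = -270/7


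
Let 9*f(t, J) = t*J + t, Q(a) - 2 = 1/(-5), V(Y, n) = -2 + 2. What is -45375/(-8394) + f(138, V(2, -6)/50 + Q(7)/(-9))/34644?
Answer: 1965093083/363502170 ≈ 5.4060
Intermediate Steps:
V(Y, n) = 0
Q(a) = 9/5 (Q(a) = 2 + 1/(-5) = 2 - 1/5 = 9/5)
f(t, J) = t/9 + J*t/9 (f(t, J) = (t*J + t)/9 = (J*t + t)/9 = (t + J*t)/9 = t/9 + J*t/9)
-45375/(-8394) + f(138, V(2, -6)/50 + Q(7)/(-9))/34644 = -45375/(-8394) + ((1/9)*138*(1 + (0/50 + (9/5)/(-9))))/34644 = -45375*(-1/8394) + ((1/9)*138*(1 + (0*(1/50) + (9/5)*(-1/9))))*(1/34644) = 15125/2798 + ((1/9)*138*(1 + (0 - 1/5)))*(1/34644) = 15125/2798 + ((1/9)*138*(1 - 1/5))*(1/34644) = 15125/2798 + ((1/9)*138*(4/5))*(1/34644) = 15125/2798 + (184/15)*(1/34644) = 15125/2798 + 46/129915 = 1965093083/363502170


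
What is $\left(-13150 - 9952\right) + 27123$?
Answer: $4021$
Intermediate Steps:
$\left(-13150 - 9952\right) + 27123 = -23102 + 27123 = 4021$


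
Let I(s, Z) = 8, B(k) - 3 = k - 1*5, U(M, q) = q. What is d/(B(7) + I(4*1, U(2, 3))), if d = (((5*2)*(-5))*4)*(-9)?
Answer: 1800/13 ≈ 138.46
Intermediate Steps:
B(k) = -2 + k (B(k) = 3 + (k - 1*5) = 3 + (k - 5) = 3 + (-5 + k) = -2 + k)
d = 1800 (d = ((10*(-5))*4)*(-9) = -50*4*(-9) = -200*(-9) = 1800)
d/(B(7) + I(4*1, U(2, 3))) = 1800/((-2 + 7) + 8) = 1800/(5 + 8) = 1800/13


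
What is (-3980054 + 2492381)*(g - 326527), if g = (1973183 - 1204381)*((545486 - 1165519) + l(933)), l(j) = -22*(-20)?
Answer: 708645095494979049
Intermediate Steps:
l(j) = 440
g = -476344337586 (g = (1973183 - 1204381)*((545486 - 1165519) + 440) = 768802*(-620033 + 440) = 768802*(-619593) = -476344337586)
(-3980054 + 2492381)*(g - 326527) = (-3980054 + 2492381)*(-476344337586 - 326527) = -1487673*(-476344664113) = 708645095494979049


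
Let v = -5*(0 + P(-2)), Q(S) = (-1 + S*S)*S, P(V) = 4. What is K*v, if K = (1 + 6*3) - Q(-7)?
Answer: -7100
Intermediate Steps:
Q(S) = S*(-1 + S**2) (Q(S) = (-1 + S**2)*S = S*(-1 + S**2))
K = 355 (K = (1 + 6*3) - ((-7)**3 - 1*(-7)) = (1 + 18) - (-343 + 7) = 19 - 1*(-336) = 19 + 336 = 355)
v = -20 (v = -5*(0 + 4) = -5*4 = -20)
K*v = 355*(-20) = -7100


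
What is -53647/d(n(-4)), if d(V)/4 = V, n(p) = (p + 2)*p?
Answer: -53647/32 ≈ -1676.5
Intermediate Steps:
n(p) = p*(2 + p) (n(p) = (2 + p)*p = p*(2 + p))
d(V) = 4*V
-53647/d(n(-4)) = -53647*(-1/(16*(2 - 4))) = -53647/(4*(-4*(-2))) = -53647/(4*8) = -53647/32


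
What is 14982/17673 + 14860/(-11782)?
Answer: -2436/5891 ≈ -0.41351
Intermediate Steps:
14982/17673 + 14860/(-11782) = 14982*(1/17673) + 14860*(-1/11782) = 4994/5891 - 7430/5891 = -2436/5891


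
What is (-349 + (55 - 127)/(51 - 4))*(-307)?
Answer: 5057825/47 ≈ 1.0761e+5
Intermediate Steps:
(-349 + (55 - 127)/(51 - 4))*(-307) = (-349 - 72/47)*(-307) = -16475/47*(-307) = 5057825/47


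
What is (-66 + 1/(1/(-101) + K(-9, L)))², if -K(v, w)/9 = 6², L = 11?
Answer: 4665388322401/1070925625 ≈ 4356.4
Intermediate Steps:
K(v, w) = -324 (K(v, w) = -9*6² = -9*36 = -324)
(-66 + 1/(1/(-101) + K(-9, L)))² = (-66 + 1/(1/(-101) - 324))² = (-66 + 1/(-1/101 - 324))² = (-66 + 1/(-32725/101))² = (-66 - 101/32725)² = (-2159951/32725)² = 4665388322401/1070925625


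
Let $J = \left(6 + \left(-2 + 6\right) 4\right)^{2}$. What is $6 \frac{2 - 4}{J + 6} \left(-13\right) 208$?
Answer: $\frac{16224}{245} \approx 66.22$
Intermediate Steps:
$J = 484$ ($J = \left(6 + 4 \cdot 4\right)^{2} = \left(6 + 16\right)^{2} = 22^{2} = 484$)
$6 \frac{2 - 4}{J + 6} \left(-13\right) 208 = 6 \frac{2 - 4}{484 + 6} \left(-13\right) 208 = 6 \frac{2 - 4}{490} \left(-13\right) 208 = 6 \left(\left(-2\right) \frac{1}{490}\right) \left(-13\right) 208 = 6 \left(- \frac{1}{245}\right) \left(-13\right) 208 = \left(- \frac{6}{245}\right) \left(-13\right) 208 = \frac{78}{245} \cdot 208 = \frac{16224}{245}$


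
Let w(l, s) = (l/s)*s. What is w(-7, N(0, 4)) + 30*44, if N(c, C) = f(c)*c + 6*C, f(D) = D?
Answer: 1313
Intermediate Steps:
N(c, C) = c² + 6*C (N(c, C) = c*c + 6*C = c² + 6*C)
w(l, s) = l
w(-7, N(0, 4)) + 30*44 = -7 + 30*44 = -7 + 1320 = 1313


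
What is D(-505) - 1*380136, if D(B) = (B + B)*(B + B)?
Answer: 639964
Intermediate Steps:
D(B) = 4*B² (D(B) = (2*B)*(2*B) = 4*B²)
D(-505) - 1*380136 = 4*(-505)² - 1*380136 = 4*255025 - 380136 = 1020100 - 380136 = 639964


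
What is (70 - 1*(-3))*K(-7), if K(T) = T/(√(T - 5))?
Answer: 511*I*√3/6 ≈ 147.51*I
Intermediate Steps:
K(T) = T/√(-5 + T) (K(T) = T/(√(-5 + T)) = T/√(-5 + T))
(70 - 1*(-3))*K(-7) = (70 - 1*(-3))*(-7/√(-5 - 7)) = (70 + 3)*(-(-7)*I*√3/6) = 73*(-(-7)*I*√3/6) = 73*(7*I*√3/6) = 511*I*√3/6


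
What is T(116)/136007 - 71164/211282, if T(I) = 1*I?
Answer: -4827146718/14367915487 ≈ -0.33597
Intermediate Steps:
T(I) = I
T(116)/136007 - 71164/211282 = 116/136007 - 71164/211282 = 116*(1/136007) - 71164*1/211282 = 116/136007 - 35582/105641 = -4827146718/14367915487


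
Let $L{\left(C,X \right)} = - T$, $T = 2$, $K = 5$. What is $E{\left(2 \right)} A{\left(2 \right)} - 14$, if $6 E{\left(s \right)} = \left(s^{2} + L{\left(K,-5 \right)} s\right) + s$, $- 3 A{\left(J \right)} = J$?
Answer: $- \frac{128}{9} \approx -14.222$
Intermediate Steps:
$A{\left(J \right)} = - \frac{J}{3}$
$L{\left(C,X \right)} = -2$ ($L{\left(C,X \right)} = \left(-1\right) 2 = -2$)
$E{\left(s \right)} = - \frac{s}{6} + \frac{s^{2}}{6}$ ($E{\left(s \right)} = \frac{\left(s^{2} - 2 s\right) + s}{6} = \frac{s^{2} - s}{6} = - \frac{s}{6} + \frac{s^{2}}{6}$)
$E{\left(2 \right)} A{\left(2 \right)} - 14 = \frac{1}{6} \cdot 2 \left(-1 + 2\right) \left(\left(- \frac{1}{3}\right) 2\right) - 14 = \frac{1}{6} \cdot 2 \cdot 1 \left(- \frac{2}{3}\right) - 14 = \frac{1}{3} \left(- \frac{2}{3}\right) - 14 = - \frac{2}{9} - 14 = - \frac{128}{9}$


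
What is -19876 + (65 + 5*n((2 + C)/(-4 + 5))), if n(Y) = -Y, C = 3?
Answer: -19836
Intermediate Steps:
-19876 + (65 + 5*n((2 + C)/(-4 + 5))) = -19876 + (65 + 5*(-(2 + 3)/(-4 + 5))) = -19876 + (65 + 5*(-5/1)) = -19876 + (65 + 5*(-5)) = -19876 + (65 - 25) = -19876 + 40 = -19836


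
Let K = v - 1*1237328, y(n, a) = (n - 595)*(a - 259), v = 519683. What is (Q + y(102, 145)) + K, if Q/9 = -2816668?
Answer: -26011455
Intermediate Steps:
y(n, a) = (-595 + n)*(-259 + a)
Q = -25350012 (Q = 9*(-2816668) = -25350012)
K = -717645 (K = 519683 - 1*1237328 = 519683 - 1237328 = -717645)
(Q + y(102, 145)) + K = (-25350012 + (154105 - 595*145 - 259*102 + 145*102)) - 717645 = (-25350012 + (154105 - 86275 - 26418 + 14790)) - 717645 = (-25350012 + 56202) - 717645 = -25293810 - 717645 = -26011455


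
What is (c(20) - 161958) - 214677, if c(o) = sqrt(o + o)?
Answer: -376635 + 2*sqrt(10) ≈ -3.7663e+5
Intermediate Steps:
c(o) = sqrt(2)*sqrt(o) (c(o) = sqrt(2*o) = sqrt(2)*sqrt(o))
(c(20) - 161958) - 214677 = (sqrt(2)*sqrt(20) - 161958) - 214677 = (sqrt(2)*(2*sqrt(5)) - 161958) - 214677 = (2*sqrt(10) - 161958) - 214677 = (-161958 + 2*sqrt(10)) - 214677 = -376635 + 2*sqrt(10)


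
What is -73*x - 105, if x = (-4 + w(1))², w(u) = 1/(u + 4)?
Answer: -28978/25 ≈ -1159.1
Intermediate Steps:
w(u) = 1/(4 + u)
x = 361/25 (x = (-4 + 1/(4 + 1))² = (-4 + 1/5)² = (-4 + ⅕)² = (-19/5)² = 361/25 ≈ 14.440)
-73*x - 105 = -73*361/25 - 105 = -26353/25 - 105 = -28978/25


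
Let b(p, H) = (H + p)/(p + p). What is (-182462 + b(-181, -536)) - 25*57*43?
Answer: -88232077/362 ≈ -2.4374e+5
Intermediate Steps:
b(p, H) = (H + p)/(2*p) (b(p, H) = (H + p)/((2*p)) = (H + p)*(1/(2*p)) = (H + p)/(2*p))
(-182462 + b(-181, -536)) - 25*57*43 = (-182462 + (1/2)*(-536 - 181)/(-181)) - 25*57*43 = (-182462 + (1/2)*(-1/181)*(-717)) - 1425*43 = (-182462 + 717/362) - 61275 = -66050527/362 - 61275 = -88232077/362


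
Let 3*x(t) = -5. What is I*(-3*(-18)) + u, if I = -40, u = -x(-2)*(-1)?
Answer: -6485/3 ≈ -2161.7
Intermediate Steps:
x(t) = -5/3 (x(t) = (1/3)*(-5) = -5/3)
u = -5/3 (u = -1*(-5/3)*(-1) = (5/3)*(-1) = -5/3 ≈ -1.6667)
I*(-3*(-18)) + u = -(-120)*(-18) - 5/3 = -40*54 - 5/3 = -2160 - 5/3 = -6485/3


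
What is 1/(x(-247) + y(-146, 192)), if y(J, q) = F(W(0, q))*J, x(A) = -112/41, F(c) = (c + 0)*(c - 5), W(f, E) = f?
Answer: -41/112 ≈ -0.36607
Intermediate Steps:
F(c) = c*(-5 + c)
x(A) = -112/41 (x(A) = -112*1/41 = -112/41)
y(J, q) = 0 (y(J, q) = (0*(-5 + 0))*J = (0*(-5))*J = 0*J = 0)
1/(x(-247) + y(-146, 192)) = 1/(-112/41 + 0) = 1/(-112/41) = -41/112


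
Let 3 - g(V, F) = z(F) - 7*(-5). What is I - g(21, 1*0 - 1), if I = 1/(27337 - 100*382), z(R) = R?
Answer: 336752/10863 ≈ 31.000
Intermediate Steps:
g(V, F) = -32 - F (g(V, F) = 3 - (F - 7*(-5)) = 3 - (F + 35) = 3 - (35 + F) = 3 + (-35 - F) = -32 - F)
I = -1/10863 (I = 1/(27337 - 38200) = 1/(-10863) = -1/10863 ≈ -9.2056e-5)
I - g(21, 1*0 - 1) = -1/10863 - (-32 - (1*0 - 1)) = -1/10863 - (-32 - (0 - 1)) = -1/10863 - (-32 - 1*(-1)) = -1/10863 - (-32 + 1) = -1/10863 - 1*(-31) = -1/10863 + 31 = 336752/10863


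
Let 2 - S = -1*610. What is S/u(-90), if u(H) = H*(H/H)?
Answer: -34/5 ≈ -6.8000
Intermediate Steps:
S = 612 (S = 2 - (-1)*610 = 2 - 1*(-610) = 2 + 610 = 612)
u(H) = H (u(H) = H*1 = H)
S/u(-90) = 612/(-90) = 612*(-1/90) = -34/5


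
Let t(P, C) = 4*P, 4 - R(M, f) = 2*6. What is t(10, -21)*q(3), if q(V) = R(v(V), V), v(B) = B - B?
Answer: -320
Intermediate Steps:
v(B) = 0
R(M, f) = -8 (R(M, f) = 4 - 2*6 = 4 - 1*12 = 4 - 12 = -8)
q(V) = -8
t(10, -21)*q(3) = (4*10)*(-8) = 40*(-8) = -320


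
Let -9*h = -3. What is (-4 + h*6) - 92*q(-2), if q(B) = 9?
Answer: -830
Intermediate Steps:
h = ⅓ (h = -⅑*(-3) = ⅓ ≈ 0.33333)
(-4 + h*6) - 92*q(-2) = (-4 + (⅓)*6) - 92*9 = (-4 + 2) - 828 = -2 - 828 = -830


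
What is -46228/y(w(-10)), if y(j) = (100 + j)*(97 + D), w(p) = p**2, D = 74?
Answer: -11557/8550 ≈ -1.3517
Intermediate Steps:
y(j) = 17100 + 171*j (y(j) = (100 + j)*(97 + 74) = (100 + j)*171 = 17100 + 171*j)
-46228/y(w(-10)) = -46228/(17100 + 171*(-10)**2) = -46228/(17100 + 171*100) = -46228/(17100 + 17100) = -46228/34200 = -46228*1/34200 = -11557/8550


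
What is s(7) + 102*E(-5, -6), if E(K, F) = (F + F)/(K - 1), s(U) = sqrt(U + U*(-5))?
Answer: 204 + 2*I*sqrt(7) ≈ 204.0 + 5.2915*I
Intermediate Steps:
s(U) = 2*sqrt(-U) (s(U) = sqrt(U - 5*U) = sqrt(-4*U) = 2*sqrt(-U))
E(K, F) = 2*F/(-1 + K) (E(K, F) = (2*F)/(-1 + K) = 2*F/(-1 + K))
s(7) + 102*E(-5, -6) = 2*sqrt(-1*7) + 102*(2*(-6)/(-1 - 5)) = 2*sqrt(-7) + 102*(2*(-6)/(-6)) = 2*(I*sqrt(7)) + 102*(2*(-6)*(-1/6)) = 2*I*sqrt(7) + 102*2 = 2*I*sqrt(7) + 204 = 204 + 2*I*sqrt(7)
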